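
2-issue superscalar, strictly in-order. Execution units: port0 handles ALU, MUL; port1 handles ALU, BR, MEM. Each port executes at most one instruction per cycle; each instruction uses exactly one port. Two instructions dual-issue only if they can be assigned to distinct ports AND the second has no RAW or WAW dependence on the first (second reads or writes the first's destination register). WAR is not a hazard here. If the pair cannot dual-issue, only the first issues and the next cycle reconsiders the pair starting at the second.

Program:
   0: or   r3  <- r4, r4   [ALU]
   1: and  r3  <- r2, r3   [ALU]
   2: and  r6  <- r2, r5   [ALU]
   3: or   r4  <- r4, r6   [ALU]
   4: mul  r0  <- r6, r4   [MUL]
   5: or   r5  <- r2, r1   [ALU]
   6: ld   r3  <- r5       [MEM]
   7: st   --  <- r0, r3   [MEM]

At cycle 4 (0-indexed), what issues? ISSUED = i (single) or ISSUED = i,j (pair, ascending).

ISSUED = 6

c0: i0 or.ALU  RAW+WAW r3
c1: i1&i2 and.ALU;and.ALU  dual
c2: i3 or.ALU  RAW r4
c3: i4&i5 mul.MUL;or.ALU  dual
c4: i6 ld.MEM  no-port MEM/MEM
c5: i7 st.MEM  tail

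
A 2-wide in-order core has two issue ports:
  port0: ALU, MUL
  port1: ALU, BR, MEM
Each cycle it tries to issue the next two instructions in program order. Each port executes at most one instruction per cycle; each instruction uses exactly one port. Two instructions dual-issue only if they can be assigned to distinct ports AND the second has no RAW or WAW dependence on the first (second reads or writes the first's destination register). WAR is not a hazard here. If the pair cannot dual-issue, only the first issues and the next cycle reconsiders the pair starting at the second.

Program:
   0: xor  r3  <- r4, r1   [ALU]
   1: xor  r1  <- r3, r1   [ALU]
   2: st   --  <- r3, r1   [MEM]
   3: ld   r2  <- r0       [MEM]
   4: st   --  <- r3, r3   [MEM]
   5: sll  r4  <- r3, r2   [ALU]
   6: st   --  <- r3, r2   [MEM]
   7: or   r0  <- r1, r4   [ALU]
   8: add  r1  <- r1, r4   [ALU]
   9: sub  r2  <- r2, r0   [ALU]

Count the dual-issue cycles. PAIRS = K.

#0 head=0: xor i0 RAW r3
#1 head=1: xor i1 RAW r1
#2 head=2: st i2 no-port MEM/MEM
#3 head=3: ld i3 no-port MEM/MEM
#4 head=4: st sll i4/i5 2-wide
#5 head=6: st or i6/i7 2-wide
#6 head=8: add sub i8/i9 2-wide

PAIRS = 3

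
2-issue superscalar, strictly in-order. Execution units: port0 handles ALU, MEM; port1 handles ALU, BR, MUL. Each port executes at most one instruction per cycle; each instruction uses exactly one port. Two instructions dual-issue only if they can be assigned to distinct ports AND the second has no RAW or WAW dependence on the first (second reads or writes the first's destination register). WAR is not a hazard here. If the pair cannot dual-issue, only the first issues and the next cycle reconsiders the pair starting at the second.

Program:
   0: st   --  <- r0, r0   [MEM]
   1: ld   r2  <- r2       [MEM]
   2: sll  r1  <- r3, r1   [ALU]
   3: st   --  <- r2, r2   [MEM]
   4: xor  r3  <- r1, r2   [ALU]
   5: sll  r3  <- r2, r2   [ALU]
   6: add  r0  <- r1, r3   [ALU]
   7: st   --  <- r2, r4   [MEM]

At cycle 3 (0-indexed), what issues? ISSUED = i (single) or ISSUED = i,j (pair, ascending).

[0] i0  st.MEM  -- no-port MEM/MEM
[1] i1,i2  ld.MEM;sll.ALU  -- dual
[2] i3,i4  st.MEM;xor.ALU  -- dual
[3] i5  sll.ALU  -- RAW r3
[4] i6,i7  add.ALU;st.MEM  -- dual

ISSUED = 5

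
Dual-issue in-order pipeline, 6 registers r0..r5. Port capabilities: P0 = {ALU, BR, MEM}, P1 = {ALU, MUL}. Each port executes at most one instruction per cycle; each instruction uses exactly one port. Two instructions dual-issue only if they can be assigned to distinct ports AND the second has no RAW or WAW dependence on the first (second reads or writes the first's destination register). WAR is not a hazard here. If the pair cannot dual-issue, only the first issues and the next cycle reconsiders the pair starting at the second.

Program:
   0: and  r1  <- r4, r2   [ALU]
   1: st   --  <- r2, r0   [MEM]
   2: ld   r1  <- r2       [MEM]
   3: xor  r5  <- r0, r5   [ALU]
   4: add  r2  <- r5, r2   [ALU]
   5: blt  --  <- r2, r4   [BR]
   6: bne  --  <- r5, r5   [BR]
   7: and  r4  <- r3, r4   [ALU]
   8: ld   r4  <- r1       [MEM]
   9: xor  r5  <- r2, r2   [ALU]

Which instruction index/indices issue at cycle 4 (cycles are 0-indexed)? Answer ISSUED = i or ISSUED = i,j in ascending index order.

ISSUED = 6,7

c0: i0,i1 and+st  dual
c1: i2,i3 ld+xor  dual
c2: i4 add  RAW r2
c3: i5 blt  no-port BR/BR
c4: i6,i7 bne+and  dual
c5: i8,i9 ld+xor  dual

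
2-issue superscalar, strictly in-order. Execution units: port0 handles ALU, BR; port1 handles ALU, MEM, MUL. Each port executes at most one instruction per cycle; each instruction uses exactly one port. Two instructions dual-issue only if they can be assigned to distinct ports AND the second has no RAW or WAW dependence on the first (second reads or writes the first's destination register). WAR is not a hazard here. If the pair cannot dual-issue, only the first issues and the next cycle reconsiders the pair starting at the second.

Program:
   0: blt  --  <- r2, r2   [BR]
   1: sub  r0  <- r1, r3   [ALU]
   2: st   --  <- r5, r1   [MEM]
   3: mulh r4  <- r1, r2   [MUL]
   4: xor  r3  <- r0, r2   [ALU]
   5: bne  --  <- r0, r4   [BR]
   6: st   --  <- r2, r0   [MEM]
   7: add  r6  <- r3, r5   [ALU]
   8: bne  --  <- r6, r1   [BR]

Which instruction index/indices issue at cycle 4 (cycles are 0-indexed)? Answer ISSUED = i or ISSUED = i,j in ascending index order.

ISSUED = 7

c0: i0,i1 blt/sub  pair
c1: i2 st  no-port MEM/MUL
c2: i3,i4 mulh/xor  pair
c3: i5,i6 bne/st  pair
c4: i7 add  RAW r6
c5: i8 bne  tail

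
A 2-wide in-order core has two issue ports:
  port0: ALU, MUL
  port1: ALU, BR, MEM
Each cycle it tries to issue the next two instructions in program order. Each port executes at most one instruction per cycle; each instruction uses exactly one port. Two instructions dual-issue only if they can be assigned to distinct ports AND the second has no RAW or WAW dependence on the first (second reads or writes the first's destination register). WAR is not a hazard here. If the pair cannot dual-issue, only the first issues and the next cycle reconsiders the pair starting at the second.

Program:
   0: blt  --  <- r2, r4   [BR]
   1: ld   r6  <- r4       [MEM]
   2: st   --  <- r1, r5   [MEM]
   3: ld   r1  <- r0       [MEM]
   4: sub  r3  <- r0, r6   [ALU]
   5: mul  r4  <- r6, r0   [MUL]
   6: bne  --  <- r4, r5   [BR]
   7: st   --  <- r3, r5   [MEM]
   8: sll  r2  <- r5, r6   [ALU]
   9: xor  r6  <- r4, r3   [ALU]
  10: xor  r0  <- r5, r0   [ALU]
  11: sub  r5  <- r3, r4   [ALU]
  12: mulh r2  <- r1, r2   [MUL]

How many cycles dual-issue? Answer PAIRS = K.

c0: i0 blt  no-port BR/MEM
c1: i1 ld  no-port MEM/MEM
c2: i2 st  no-port MEM/MEM
c3: i3+i4 ld+sub  dual
c4: i5 mul  RAW r4
c5: i6 bne  no-port BR/MEM
c6: i7+i8 st+sll  dual
c7: i9+i10 xor+xor  dual
c8: i11+i12 sub+mulh  dual

PAIRS = 4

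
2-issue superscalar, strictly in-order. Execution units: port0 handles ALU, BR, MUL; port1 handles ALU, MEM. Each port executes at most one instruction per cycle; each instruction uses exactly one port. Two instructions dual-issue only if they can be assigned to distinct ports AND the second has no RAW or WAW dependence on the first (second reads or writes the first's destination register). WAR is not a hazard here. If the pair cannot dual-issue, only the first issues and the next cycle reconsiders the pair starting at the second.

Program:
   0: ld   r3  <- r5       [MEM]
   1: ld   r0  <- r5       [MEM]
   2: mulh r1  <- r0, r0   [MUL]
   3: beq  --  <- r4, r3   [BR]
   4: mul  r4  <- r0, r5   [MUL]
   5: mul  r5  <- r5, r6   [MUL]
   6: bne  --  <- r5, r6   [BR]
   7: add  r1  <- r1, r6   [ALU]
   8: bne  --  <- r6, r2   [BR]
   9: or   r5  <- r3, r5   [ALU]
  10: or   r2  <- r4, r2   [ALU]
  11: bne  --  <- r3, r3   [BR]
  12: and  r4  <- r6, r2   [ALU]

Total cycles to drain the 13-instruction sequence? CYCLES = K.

#0 head=0: ld i0 no-port MEM/MEM
#1 head=1: ld i1 RAW r0
#2 head=2: mulh i2 no-port MUL/BR
#3 head=3: beq i3 no-port BR/MUL
#4 head=4: mul i4 no-port MUL/MUL
#5 head=5: mul i5 no-port MUL/BR
#6 head=6: bne add i6&i7 pair
#7 head=8: bne or i8&i9 pair
#8 head=10: or bne i10&i11 pair
#9 head=12: and i12 tail

CYCLES = 10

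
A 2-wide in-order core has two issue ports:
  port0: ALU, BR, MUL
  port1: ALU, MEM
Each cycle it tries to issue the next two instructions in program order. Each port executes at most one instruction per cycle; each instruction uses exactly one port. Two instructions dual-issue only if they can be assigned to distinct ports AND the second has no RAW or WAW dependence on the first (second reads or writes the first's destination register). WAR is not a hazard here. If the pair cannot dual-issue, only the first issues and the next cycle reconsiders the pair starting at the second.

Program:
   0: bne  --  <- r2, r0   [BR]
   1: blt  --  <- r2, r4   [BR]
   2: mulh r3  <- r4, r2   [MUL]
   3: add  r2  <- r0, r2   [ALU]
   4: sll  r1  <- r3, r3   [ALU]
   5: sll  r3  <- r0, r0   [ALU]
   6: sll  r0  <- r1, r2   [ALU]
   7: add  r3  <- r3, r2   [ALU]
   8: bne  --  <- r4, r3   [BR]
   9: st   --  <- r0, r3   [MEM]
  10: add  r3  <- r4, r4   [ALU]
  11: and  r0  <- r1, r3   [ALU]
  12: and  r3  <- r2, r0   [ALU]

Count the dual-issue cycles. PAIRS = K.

0. bne.BR @i0  | no-port BR/BR
1. blt.BR @i1  | no-port BR/MUL
2. mulh.MUL add.ALU @i2&i3  | dual
3. sll.ALU sll.ALU @i4&i5  | dual
4. sll.ALU add.ALU @i6&i7  | dual
5. bne.BR st.MEM @i8&i9  | dual
6. add.ALU @i10  | RAW r3
7. and.ALU @i11  | RAW r0
8. and.ALU @i12  | tail

PAIRS = 4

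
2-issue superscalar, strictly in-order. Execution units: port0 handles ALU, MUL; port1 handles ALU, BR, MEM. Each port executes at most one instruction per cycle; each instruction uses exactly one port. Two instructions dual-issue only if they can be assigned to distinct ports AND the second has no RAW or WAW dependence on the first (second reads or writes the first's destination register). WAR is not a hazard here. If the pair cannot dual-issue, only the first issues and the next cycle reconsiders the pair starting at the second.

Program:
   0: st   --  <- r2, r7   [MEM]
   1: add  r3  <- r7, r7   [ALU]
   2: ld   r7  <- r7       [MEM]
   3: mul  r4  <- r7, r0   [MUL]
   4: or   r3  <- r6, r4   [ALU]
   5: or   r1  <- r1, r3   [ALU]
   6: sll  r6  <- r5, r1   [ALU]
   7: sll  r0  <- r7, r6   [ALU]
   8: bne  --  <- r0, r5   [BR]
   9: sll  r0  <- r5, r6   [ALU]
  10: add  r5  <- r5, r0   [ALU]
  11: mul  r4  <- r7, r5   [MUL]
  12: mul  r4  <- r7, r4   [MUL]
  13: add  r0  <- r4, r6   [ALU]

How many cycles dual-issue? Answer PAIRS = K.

PAIRS = 2

  cy0 -> i0/i1 (st.MEM add.ALU) dual
  cy1 -> i2 (ld.MEM) RAW r7
  cy2 -> i3 (mul.MUL) RAW r4
  cy3 -> i4 (or.ALU) RAW r3
  cy4 -> i5 (or.ALU) RAW r1
  cy5 -> i6 (sll.ALU) RAW r6
  cy6 -> i7 (sll.ALU) RAW r0
  cy7 -> i8/i9 (bne.BR sll.ALU) dual
  cy8 -> i10 (add.ALU) RAW r5
  cy9 -> i11 (mul.MUL) no-port MUL/MUL
  cy10 -> i12 (mul.MUL) RAW r4
  cy11 -> i13 (add.ALU) tail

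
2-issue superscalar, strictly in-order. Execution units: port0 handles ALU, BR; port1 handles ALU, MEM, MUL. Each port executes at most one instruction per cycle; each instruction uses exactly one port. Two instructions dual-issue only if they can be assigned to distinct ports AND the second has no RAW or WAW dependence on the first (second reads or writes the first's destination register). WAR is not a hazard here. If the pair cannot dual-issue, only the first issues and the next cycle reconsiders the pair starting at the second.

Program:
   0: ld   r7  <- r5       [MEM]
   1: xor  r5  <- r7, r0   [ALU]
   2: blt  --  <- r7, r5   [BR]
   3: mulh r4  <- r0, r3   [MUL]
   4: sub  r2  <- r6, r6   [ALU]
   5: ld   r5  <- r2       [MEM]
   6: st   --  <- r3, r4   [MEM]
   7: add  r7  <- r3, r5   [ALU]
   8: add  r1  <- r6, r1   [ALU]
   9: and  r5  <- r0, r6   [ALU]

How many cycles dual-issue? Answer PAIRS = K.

PAIRS = 3

t=0 i0:ld.MEM ; RAW r7
t=1 i1:xor.ALU ; RAW r5
t=2 i2&i3:blt.BR;mulh.MUL ; dual
t=3 i4:sub.ALU ; RAW r2
t=4 i5:ld.MEM ; no-port MEM/MEM
t=5 i6&i7:st.MEM;add.ALU ; dual
t=6 i8&i9:add.ALU;and.ALU ; dual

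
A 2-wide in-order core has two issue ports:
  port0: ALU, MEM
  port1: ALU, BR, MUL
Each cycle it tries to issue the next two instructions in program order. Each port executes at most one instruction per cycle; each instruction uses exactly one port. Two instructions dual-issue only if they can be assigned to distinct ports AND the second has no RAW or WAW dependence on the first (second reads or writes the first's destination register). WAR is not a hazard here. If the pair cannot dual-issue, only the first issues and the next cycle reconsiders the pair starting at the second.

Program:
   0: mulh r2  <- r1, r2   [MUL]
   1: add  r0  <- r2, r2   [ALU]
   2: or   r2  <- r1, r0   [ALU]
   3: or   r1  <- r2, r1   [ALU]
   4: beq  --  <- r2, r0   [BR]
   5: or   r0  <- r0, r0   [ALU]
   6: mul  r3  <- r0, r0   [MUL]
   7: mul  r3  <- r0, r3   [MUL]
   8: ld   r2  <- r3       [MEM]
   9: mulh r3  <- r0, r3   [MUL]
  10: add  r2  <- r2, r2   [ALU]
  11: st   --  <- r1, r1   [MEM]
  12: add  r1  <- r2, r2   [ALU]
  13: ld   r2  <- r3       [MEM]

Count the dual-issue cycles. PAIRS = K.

[0] i0  mulh  -- RAW r2
[1] i1  add  -- RAW r0
[2] i2  or  -- RAW r2
[3] i3&i4  or/beq  -- dual
[4] i5  or  -- RAW r0
[5] i6  mul  -- no-port MUL/MUL
[6] i7  mul  -- RAW r3
[7] i8&i9  ld/mulh  -- dual
[8] i10&i11  add/st  -- dual
[9] i12&i13  add/ld  -- dual

PAIRS = 4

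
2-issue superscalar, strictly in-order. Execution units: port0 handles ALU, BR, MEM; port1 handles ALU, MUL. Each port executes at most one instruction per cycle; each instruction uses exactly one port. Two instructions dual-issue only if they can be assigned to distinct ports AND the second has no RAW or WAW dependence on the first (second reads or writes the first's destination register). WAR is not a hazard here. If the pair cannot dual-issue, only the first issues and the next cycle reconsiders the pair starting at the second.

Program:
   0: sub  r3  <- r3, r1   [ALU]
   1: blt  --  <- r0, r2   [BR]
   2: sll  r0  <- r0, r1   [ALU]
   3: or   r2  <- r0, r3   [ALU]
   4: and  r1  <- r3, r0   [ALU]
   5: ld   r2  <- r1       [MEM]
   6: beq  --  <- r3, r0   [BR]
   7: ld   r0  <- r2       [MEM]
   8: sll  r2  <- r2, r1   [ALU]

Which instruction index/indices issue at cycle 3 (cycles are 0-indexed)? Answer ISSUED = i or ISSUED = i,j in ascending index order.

c0: i0/i1 sub.ALU blt.BR  2-wide
c1: i2 sll.ALU  RAW r0
c2: i3/i4 or.ALU and.ALU  2-wide
c3: i5 ld.MEM  no-port MEM/BR
c4: i6 beq.BR  no-port BR/MEM
c5: i7/i8 ld.MEM sll.ALU  2-wide

ISSUED = 5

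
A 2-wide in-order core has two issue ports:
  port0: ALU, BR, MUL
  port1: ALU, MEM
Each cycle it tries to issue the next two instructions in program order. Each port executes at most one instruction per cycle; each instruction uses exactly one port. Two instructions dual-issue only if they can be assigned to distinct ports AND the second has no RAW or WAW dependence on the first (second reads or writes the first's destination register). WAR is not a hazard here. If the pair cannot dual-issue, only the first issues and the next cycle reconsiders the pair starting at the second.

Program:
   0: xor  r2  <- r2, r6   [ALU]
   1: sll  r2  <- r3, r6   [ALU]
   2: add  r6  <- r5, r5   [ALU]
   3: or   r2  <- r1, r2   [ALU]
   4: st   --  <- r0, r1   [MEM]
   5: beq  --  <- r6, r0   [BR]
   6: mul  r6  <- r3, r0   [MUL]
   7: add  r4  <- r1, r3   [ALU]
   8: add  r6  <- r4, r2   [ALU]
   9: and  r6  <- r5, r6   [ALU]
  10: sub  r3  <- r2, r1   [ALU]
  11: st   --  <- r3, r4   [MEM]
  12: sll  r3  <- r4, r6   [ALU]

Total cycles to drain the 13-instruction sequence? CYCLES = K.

CYCLES = 8

0. xor.ALU @i0  | WAW r2
1. sll.ALU+add.ALU @i1,i2  | 2-wide
2. or.ALU+st.MEM @i3,i4  | 2-wide
3. beq.BR @i5  | no-port BR/MUL
4. mul.MUL+add.ALU @i6,i7  | 2-wide
5. add.ALU @i8  | RAW+WAW r6
6. and.ALU+sub.ALU @i9,i10  | 2-wide
7. st.MEM+sll.ALU @i11,i12  | 2-wide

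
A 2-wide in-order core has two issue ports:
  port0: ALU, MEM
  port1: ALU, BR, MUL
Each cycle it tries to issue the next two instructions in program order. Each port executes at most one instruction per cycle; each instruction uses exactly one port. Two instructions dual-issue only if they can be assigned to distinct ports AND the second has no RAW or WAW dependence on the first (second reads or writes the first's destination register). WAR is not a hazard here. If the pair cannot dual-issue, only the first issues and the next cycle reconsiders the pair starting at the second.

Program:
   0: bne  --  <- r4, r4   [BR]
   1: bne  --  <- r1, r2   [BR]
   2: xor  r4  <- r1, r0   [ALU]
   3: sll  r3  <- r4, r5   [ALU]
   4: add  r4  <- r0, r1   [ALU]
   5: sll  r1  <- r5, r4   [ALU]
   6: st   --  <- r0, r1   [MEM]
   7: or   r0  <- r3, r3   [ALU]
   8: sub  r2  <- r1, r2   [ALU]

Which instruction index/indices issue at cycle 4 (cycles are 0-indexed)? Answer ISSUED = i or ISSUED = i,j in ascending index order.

t=0 i0:bne.BR ; no-port BR/BR
t=1 i1,i2:bne.BR+xor.ALU ; 2-wide
t=2 i3,i4:sll.ALU+add.ALU ; 2-wide
t=3 i5:sll.ALU ; RAW r1
t=4 i6,i7:st.MEM+or.ALU ; 2-wide
t=5 i8:sub.ALU ; tail

ISSUED = 6,7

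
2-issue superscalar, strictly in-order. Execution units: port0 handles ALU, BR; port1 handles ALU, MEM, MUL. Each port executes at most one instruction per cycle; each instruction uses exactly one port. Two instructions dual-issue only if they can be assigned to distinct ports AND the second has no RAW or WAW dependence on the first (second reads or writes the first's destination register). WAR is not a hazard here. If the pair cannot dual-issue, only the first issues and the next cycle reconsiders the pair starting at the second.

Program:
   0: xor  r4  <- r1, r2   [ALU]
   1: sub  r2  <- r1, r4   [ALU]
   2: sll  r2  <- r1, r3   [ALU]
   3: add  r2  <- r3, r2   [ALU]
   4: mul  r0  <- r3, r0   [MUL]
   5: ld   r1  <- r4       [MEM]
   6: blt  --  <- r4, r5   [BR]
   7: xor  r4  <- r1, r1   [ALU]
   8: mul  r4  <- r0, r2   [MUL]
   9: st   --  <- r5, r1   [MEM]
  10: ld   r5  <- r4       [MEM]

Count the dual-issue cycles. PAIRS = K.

[0] i0  xor  -- RAW r4
[1] i1  sub  -- WAW r2
[2] i2  sll  -- RAW+WAW r2
[3] i3/i4  add mul  -- dual
[4] i5/i6  ld blt  -- dual
[5] i7  xor  -- WAW r4
[6] i8  mul  -- no-port MUL/MEM
[7] i9  st  -- no-port MEM/MEM
[8] i10  ld  -- tail

PAIRS = 2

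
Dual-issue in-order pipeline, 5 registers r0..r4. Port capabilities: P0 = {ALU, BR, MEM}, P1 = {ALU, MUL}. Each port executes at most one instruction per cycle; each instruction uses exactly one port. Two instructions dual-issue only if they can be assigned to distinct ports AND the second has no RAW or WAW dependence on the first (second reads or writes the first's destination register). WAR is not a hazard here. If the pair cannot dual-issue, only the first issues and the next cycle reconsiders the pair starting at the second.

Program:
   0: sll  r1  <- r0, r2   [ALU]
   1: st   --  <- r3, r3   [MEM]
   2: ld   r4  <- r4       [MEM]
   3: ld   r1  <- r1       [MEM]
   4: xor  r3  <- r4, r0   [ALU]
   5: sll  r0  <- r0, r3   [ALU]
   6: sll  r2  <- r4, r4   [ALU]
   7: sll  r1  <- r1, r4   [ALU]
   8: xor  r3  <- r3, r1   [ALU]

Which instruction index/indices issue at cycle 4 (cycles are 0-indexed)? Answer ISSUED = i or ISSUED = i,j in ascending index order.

  cy0 -> i0&i1 (sll.ALU;st.MEM) 2-wide
  cy1 -> i2 (ld.MEM) no-port MEM/MEM
  cy2 -> i3&i4 (ld.MEM;xor.ALU) 2-wide
  cy3 -> i5&i6 (sll.ALU;sll.ALU) 2-wide
  cy4 -> i7 (sll.ALU) RAW r1
  cy5 -> i8 (xor.ALU) tail

ISSUED = 7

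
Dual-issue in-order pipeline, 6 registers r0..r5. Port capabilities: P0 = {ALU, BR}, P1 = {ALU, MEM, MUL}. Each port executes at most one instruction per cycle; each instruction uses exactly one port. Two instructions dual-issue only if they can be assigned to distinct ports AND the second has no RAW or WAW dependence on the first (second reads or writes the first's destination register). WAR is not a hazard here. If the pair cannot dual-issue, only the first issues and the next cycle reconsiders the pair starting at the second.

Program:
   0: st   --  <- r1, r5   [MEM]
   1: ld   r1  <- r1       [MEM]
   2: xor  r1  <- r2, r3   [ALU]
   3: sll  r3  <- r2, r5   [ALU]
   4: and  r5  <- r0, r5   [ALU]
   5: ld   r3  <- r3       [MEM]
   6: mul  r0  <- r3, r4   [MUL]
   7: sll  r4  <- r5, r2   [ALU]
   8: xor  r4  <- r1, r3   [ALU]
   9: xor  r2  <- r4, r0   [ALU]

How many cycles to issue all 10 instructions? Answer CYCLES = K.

t=0 i0:st ; no-port MEM/MEM
t=1 i1:ld ; WAW r1
t=2 i2,i3:xor;sll ; dual
t=3 i4,i5:and;ld ; dual
t=4 i6,i7:mul;sll ; dual
t=5 i8:xor ; RAW r4
t=6 i9:xor ; tail

CYCLES = 7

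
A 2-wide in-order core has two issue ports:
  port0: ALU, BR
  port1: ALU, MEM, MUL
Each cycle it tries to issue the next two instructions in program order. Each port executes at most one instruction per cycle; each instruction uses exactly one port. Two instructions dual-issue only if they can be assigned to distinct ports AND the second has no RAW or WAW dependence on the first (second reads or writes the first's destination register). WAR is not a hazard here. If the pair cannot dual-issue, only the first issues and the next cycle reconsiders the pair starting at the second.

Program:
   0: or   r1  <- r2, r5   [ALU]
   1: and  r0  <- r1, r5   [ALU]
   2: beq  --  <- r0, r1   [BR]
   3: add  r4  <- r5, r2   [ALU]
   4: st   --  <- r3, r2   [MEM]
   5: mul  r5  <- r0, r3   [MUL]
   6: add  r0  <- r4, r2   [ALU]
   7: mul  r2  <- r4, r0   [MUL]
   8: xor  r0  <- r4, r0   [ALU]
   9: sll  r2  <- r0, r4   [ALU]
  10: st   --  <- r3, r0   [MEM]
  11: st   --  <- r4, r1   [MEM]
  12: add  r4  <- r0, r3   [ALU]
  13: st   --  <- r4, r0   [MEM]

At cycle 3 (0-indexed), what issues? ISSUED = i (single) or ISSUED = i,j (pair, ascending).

ISSUED = 4

t=0 i0:or ; RAW r1
t=1 i1:and ; RAW r0
t=2 i2/i3:beq/add ; 2-wide
t=3 i4:st ; no-port MEM/MUL
t=4 i5/i6:mul/add ; 2-wide
t=5 i7/i8:mul/xor ; 2-wide
t=6 i9/i10:sll/st ; 2-wide
t=7 i11/i12:st/add ; 2-wide
t=8 i13:st ; tail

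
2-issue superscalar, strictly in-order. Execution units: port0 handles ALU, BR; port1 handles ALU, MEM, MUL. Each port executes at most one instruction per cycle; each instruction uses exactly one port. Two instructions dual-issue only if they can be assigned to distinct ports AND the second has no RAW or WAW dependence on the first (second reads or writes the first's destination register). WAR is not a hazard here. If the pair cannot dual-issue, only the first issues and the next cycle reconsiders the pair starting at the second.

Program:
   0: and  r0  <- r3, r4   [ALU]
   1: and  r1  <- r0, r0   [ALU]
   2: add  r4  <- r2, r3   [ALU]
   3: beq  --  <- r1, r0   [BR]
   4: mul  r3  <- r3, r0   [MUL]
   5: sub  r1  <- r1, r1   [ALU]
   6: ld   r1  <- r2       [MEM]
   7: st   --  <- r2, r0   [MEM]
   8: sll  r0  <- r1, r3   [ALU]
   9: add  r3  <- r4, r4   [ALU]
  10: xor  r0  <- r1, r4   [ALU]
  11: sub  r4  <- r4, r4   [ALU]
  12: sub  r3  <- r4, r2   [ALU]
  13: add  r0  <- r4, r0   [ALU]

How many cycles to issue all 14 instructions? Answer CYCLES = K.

CYCLES = 9

#0 head=0: and i0 RAW r0
#1 head=1: and;add i1,i2 2-wide
#2 head=3: beq;mul i3,i4 2-wide
#3 head=5: sub i5 WAW r1
#4 head=6: ld i6 no-port MEM/MEM
#5 head=7: st;sll i7,i8 2-wide
#6 head=9: add;xor i9,i10 2-wide
#7 head=11: sub i11 RAW r4
#8 head=12: sub;add i12,i13 2-wide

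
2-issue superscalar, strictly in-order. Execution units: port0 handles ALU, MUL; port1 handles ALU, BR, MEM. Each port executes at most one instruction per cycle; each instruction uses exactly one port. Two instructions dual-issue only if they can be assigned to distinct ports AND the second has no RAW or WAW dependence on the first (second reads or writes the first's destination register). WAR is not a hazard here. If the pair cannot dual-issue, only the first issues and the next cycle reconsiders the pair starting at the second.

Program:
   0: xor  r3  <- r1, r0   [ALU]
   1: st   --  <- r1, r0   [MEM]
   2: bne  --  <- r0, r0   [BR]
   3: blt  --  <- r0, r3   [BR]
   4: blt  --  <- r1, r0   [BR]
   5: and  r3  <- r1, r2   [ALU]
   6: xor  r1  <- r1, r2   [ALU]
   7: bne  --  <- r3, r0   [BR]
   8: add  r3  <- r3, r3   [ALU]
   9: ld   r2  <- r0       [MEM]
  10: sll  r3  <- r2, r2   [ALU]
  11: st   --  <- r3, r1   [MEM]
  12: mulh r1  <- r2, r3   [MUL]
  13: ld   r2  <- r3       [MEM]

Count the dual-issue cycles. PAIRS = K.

c0: i0&i1 xor;st  2-wide
c1: i2 bne  no-port BR/BR
c2: i3 blt  no-port BR/BR
c3: i4&i5 blt;and  2-wide
c4: i6&i7 xor;bne  2-wide
c5: i8&i9 add;ld  2-wide
c6: i10 sll  RAW r3
c7: i11&i12 st;mulh  2-wide
c8: i13 ld  tail

PAIRS = 5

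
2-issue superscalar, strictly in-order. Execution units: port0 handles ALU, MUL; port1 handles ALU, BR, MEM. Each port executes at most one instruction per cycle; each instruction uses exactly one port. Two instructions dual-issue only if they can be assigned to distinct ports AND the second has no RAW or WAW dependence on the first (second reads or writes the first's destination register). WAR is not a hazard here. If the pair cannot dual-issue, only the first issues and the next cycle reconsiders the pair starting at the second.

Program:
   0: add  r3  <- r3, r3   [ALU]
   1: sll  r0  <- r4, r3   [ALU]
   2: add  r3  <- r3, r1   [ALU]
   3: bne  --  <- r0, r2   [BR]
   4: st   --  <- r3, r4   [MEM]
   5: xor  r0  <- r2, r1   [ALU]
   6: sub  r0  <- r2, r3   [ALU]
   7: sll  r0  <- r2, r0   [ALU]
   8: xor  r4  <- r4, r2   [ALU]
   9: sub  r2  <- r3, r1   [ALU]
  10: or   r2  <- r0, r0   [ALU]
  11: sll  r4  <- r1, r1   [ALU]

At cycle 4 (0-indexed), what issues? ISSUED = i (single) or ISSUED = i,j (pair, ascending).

t=0 i0:add ; RAW r3
t=1 i1/i2:sll/add ; 2-wide
t=2 i3:bne ; no-port BR/MEM
t=3 i4/i5:st/xor ; 2-wide
t=4 i6:sub ; RAW+WAW r0
t=5 i7/i8:sll/xor ; 2-wide
t=6 i9:sub ; WAW r2
t=7 i10/i11:or/sll ; 2-wide

ISSUED = 6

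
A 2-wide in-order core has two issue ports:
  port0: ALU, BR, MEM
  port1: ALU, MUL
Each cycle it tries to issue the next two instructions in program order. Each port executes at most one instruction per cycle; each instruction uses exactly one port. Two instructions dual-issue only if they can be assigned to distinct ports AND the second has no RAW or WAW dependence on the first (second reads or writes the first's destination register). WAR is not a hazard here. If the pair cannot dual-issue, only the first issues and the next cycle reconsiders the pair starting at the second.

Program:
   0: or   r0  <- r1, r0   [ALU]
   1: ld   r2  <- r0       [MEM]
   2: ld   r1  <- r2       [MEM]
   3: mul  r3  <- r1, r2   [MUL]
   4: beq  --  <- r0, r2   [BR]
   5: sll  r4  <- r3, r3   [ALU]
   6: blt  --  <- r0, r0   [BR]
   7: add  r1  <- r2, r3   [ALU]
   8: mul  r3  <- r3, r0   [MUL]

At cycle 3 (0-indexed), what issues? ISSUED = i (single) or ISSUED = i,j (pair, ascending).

ISSUED = 3,4

t=0 i0:or ; RAW r0
t=1 i1:ld ; no-port MEM/MEM
t=2 i2:ld ; RAW r1
t=3 i3+i4:mul+beq ; dual
t=4 i5+i6:sll+blt ; dual
t=5 i7+i8:add+mul ; dual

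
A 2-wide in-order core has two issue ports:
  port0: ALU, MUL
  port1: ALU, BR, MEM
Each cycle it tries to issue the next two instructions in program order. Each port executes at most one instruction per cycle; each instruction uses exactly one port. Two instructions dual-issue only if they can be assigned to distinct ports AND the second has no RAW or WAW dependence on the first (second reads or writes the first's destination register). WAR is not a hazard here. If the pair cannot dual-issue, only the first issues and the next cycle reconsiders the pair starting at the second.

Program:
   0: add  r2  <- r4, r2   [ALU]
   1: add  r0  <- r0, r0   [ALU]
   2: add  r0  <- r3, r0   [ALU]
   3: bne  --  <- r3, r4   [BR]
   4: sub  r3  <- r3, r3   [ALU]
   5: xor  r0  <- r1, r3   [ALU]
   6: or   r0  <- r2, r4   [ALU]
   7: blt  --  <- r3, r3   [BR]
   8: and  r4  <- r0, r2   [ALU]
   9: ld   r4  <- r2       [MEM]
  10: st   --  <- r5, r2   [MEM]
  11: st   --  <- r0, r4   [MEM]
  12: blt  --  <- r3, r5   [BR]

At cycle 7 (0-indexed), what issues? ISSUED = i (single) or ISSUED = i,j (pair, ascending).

ISSUED = 10

[0] i0&i1  add/add  -- 2-wide
[1] i2&i3  add/bne  -- 2-wide
[2] i4  sub  -- RAW r3
[3] i5  xor  -- WAW r0
[4] i6&i7  or/blt  -- 2-wide
[5] i8  and  -- WAW r4
[6] i9  ld  -- no-port MEM/MEM
[7] i10  st  -- no-port MEM/MEM
[8] i11  st  -- no-port MEM/BR
[9] i12  blt  -- tail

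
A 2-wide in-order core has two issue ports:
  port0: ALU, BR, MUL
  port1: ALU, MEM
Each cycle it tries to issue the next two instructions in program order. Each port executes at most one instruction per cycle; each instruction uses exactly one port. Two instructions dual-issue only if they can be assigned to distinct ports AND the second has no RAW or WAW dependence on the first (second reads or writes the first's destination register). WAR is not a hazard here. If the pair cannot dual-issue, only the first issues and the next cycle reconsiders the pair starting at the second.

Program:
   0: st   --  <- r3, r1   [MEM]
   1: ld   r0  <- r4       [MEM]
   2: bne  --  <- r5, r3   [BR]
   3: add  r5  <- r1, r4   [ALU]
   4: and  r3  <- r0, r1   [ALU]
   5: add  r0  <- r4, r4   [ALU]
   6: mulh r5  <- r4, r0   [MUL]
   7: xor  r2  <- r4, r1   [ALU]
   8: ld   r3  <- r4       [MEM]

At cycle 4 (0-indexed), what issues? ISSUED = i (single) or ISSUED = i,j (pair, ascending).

#0 head=0: st i0 no-port MEM/MEM
#1 head=1: ld bne i1&i2 pair
#2 head=3: add and i3&i4 pair
#3 head=5: add i5 RAW r0
#4 head=6: mulh xor i6&i7 pair
#5 head=8: ld i8 tail

ISSUED = 6,7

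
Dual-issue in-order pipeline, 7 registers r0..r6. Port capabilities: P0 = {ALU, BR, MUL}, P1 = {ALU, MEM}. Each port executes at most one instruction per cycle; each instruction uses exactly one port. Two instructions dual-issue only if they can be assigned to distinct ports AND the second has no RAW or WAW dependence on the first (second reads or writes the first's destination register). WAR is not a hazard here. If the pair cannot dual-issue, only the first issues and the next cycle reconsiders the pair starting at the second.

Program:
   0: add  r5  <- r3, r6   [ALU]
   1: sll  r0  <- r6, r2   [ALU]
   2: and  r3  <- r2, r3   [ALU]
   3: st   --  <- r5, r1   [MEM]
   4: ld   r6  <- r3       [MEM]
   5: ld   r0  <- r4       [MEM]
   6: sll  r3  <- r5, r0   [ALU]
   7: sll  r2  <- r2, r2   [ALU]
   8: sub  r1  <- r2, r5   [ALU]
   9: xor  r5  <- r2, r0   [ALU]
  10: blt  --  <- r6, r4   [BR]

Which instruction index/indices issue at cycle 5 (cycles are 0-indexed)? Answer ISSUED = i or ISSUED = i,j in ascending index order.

c0: i0,i1 add+sll  dual
c1: i2,i3 and+st  dual
c2: i4 ld  no-port MEM/MEM
c3: i5 ld  RAW r0
c4: i6,i7 sll+sll  dual
c5: i8,i9 sub+xor  dual
c6: i10 blt  tail

ISSUED = 8,9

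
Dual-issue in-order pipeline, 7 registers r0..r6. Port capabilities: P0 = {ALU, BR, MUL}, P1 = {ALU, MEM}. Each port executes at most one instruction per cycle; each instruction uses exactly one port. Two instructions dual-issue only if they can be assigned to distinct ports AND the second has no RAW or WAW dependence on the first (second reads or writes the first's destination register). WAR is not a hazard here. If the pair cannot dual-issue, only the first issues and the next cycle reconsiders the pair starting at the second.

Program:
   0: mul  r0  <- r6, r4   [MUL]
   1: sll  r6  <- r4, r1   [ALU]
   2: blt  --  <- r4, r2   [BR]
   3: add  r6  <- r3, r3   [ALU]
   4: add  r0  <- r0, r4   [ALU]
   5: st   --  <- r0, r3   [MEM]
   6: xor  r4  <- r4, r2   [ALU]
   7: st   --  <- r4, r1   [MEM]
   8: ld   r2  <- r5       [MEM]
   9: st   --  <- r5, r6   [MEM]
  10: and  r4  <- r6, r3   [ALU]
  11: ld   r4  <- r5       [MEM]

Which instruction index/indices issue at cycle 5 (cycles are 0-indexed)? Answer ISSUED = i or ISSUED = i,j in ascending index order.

ISSUED = 8

  cy0 -> i0,i1 (mul sll) dual
  cy1 -> i2,i3 (blt add) dual
  cy2 -> i4 (add) RAW r0
  cy3 -> i5,i6 (st xor) dual
  cy4 -> i7 (st) no-port MEM/MEM
  cy5 -> i8 (ld) no-port MEM/MEM
  cy6 -> i9,i10 (st and) dual
  cy7 -> i11 (ld) tail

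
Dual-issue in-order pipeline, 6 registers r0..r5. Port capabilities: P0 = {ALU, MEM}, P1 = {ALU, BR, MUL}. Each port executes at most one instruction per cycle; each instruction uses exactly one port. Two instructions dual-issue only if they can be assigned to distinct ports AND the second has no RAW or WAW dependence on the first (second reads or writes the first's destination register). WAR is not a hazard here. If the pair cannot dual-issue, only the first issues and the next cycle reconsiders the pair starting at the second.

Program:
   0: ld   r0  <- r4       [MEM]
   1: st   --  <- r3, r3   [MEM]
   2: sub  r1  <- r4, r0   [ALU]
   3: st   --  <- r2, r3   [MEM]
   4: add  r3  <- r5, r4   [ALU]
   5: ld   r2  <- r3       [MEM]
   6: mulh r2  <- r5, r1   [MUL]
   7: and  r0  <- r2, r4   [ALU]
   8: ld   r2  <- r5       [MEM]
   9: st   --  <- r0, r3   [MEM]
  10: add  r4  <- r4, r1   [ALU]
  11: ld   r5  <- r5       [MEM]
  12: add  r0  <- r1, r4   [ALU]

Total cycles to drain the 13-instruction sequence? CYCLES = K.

[0] i0  ld.MEM  -- no-port MEM/MEM
[1] i1/i2  st.MEM sub.ALU  -- pair
[2] i3/i4  st.MEM add.ALU  -- pair
[3] i5  ld.MEM  -- WAW r2
[4] i6  mulh.MUL  -- RAW r2
[5] i7/i8  and.ALU ld.MEM  -- pair
[6] i9/i10  st.MEM add.ALU  -- pair
[7] i11/i12  ld.MEM add.ALU  -- pair

CYCLES = 8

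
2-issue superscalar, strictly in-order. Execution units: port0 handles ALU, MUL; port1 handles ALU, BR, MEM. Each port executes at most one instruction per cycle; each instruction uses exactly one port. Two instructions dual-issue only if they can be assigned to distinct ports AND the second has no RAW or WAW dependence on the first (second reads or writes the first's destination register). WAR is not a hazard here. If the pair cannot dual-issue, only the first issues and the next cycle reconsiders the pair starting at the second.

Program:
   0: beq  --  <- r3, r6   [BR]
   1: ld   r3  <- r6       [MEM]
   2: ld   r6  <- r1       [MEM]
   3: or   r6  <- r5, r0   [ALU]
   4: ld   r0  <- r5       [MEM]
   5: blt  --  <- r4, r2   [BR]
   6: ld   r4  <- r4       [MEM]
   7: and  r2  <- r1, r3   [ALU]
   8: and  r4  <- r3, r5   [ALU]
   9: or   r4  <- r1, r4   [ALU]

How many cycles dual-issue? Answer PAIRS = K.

PAIRS = 2

c0: i0 beq.BR  no-port BR/MEM
c1: i1 ld.MEM  no-port MEM/MEM
c2: i2 ld.MEM  WAW r6
c3: i3,i4 or.ALU/ld.MEM  2-wide
c4: i5 blt.BR  no-port BR/MEM
c5: i6,i7 ld.MEM/and.ALU  2-wide
c6: i8 and.ALU  RAW+WAW r4
c7: i9 or.ALU  tail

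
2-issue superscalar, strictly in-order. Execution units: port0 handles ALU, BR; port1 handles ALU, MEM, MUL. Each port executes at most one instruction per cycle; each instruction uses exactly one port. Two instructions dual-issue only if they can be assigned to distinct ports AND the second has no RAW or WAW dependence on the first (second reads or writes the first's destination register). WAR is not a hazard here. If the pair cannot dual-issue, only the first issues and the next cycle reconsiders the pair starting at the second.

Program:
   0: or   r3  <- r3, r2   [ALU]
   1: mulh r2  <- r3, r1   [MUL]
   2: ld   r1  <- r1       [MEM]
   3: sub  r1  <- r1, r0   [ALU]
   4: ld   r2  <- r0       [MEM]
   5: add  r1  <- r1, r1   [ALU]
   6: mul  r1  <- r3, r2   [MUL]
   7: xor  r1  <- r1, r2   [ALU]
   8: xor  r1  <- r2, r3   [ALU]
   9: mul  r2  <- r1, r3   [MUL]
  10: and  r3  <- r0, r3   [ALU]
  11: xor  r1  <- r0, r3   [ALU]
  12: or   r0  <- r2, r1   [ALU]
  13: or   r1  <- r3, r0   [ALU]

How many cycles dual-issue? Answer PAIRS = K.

  cy0 -> i0 (or) RAW r3
  cy1 -> i1 (mulh) no-port MUL/MEM
  cy2 -> i2 (ld) RAW+WAW r1
  cy3 -> i3,i4 (sub ld) dual
  cy4 -> i5 (add) WAW r1
  cy5 -> i6 (mul) RAW+WAW r1
  cy6 -> i7 (xor) WAW r1
  cy7 -> i8 (xor) RAW r1
  cy8 -> i9,i10 (mul and) dual
  cy9 -> i11 (xor) RAW r1
  cy10 -> i12 (or) RAW r0
  cy11 -> i13 (or) tail

PAIRS = 2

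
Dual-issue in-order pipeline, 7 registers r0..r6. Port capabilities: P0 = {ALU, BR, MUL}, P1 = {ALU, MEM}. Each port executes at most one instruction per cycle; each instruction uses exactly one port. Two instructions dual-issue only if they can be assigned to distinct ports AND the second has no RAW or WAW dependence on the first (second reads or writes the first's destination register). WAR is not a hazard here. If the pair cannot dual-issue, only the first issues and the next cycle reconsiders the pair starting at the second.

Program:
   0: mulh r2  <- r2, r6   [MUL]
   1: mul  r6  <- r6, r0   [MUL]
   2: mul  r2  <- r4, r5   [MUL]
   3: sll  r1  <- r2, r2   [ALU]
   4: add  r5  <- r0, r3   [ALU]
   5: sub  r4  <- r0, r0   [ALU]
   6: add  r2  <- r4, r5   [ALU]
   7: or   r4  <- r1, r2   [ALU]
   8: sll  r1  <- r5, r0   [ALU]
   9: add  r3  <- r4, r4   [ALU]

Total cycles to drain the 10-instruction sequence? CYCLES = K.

  cy0 -> i0 (mulh) no-port MUL/MUL
  cy1 -> i1 (mul) no-port MUL/MUL
  cy2 -> i2 (mul) RAW r2
  cy3 -> i3+i4 (sll+add) pair
  cy4 -> i5 (sub) RAW r4
  cy5 -> i6 (add) RAW r2
  cy6 -> i7+i8 (or+sll) pair
  cy7 -> i9 (add) tail

CYCLES = 8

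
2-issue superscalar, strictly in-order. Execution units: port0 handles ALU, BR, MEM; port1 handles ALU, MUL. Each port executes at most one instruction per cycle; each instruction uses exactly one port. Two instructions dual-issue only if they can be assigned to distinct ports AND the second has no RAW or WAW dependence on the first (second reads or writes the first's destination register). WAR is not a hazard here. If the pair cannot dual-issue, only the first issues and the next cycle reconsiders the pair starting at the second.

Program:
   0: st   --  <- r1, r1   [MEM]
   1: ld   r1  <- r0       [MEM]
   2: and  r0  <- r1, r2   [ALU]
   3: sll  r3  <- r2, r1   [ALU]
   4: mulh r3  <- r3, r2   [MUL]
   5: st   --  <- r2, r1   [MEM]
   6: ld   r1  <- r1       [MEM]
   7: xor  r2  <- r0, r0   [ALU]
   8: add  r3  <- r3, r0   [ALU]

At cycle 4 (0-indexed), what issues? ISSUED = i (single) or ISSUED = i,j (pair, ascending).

ISSUED = 6,7

  cy0 -> i0 (st) no-port MEM/MEM
  cy1 -> i1 (ld) RAW r1
  cy2 -> i2/i3 (and sll) dual
  cy3 -> i4/i5 (mulh st) dual
  cy4 -> i6/i7 (ld xor) dual
  cy5 -> i8 (add) tail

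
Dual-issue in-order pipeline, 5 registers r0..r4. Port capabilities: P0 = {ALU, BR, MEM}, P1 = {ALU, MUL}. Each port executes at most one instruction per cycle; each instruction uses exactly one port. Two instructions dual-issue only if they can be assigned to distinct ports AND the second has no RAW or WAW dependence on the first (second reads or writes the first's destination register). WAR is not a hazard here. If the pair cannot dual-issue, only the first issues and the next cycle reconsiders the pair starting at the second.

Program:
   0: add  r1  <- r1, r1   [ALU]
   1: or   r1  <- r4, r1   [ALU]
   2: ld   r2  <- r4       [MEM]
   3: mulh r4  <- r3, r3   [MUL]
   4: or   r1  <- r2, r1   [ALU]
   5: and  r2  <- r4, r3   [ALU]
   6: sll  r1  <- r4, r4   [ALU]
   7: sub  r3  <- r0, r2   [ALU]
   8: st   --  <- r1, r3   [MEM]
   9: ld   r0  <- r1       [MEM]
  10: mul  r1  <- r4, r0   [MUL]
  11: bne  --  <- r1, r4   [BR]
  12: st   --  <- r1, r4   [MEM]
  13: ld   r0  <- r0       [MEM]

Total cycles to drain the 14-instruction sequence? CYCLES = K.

CYCLES = 11

[0] i0  add  -- RAW+WAW r1
[1] i1&i2  or;ld  -- dual
[2] i3&i4  mulh;or  -- dual
[3] i5&i6  and;sll  -- dual
[4] i7  sub  -- RAW r3
[5] i8  st  -- no-port MEM/MEM
[6] i9  ld  -- RAW r0
[7] i10  mul  -- RAW r1
[8] i11  bne  -- no-port BR/MEM
[9] i12  st  -- no-port MEM/MEM
[10] i13  ld  -- tail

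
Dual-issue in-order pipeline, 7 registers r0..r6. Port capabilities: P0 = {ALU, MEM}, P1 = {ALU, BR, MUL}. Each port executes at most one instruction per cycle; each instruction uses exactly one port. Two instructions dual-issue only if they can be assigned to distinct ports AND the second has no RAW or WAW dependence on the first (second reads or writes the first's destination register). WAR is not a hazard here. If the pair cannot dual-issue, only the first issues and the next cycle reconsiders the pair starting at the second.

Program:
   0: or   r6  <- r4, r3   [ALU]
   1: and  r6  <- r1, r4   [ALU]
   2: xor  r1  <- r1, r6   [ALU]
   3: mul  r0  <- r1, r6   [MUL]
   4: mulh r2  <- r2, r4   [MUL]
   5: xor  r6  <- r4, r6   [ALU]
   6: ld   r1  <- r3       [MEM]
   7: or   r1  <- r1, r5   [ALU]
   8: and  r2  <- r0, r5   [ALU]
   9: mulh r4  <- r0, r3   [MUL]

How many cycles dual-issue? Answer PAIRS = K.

PAIRS = 2

#0 head=0: or.ALU i0 WAW r6
#1 head=1: and.ALU i1 RAW r6
#2 head=2: xor.ALU i2 RAW r1
#3 head=3: mul.MUL i3 no-port MUL/MUL
#4 head=4: mulh.MUL/xor.ALU i4+i5 dual
#5 head=6: ld.MEM i6 RAW+WAW r1
#6 head=7: or.ALU/and.ALU i7+i8 dual
#7 head=9: mulh.MUL i9 tail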